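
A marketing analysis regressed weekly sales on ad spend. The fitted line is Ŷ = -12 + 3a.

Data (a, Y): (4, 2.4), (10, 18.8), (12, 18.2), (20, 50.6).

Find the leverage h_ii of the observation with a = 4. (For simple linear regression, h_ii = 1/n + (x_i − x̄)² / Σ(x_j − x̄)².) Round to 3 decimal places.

h = 0.679

ā = (4 + 10 + 12 + 20)/4 = 11.5
Σ(a − ā)² = 56.25 + 2.25 + 0.25 + 72.25 = 131
h = 1/4 + (-7.5)²/131 = 0.25 + 0.429389 = 0.679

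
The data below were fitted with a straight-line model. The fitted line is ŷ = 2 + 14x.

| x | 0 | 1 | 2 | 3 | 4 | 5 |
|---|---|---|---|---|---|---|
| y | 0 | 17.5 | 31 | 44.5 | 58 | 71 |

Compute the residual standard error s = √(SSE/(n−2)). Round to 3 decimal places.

x=0: ŷ = 2 + 14·0 = 2; e = 0 − 2 = -2
x=1: ŷ = 2 + 14·1 = 16; e = 17.5 − 16 = 1.5
x=2: ŷ = 2 + 14·2 = 30; e = 31 − 30 = 1
x=3: ŷ = 2 + 14·3 = 44; e = 44.5 − 44 = 0.5
x=4: ŷ = 2 + 14·4 = 58; e = 58 − 58 = 0
x=5: ŷ = 2 + 14·5 = 72; e = 71 − 72 = -1
SSE = 4 + 2.25 + 1 + 0.25 + 0 + 1 = 8.5
s = √(8.5/4) = √2.125 ≈ 1.458

s = 1.458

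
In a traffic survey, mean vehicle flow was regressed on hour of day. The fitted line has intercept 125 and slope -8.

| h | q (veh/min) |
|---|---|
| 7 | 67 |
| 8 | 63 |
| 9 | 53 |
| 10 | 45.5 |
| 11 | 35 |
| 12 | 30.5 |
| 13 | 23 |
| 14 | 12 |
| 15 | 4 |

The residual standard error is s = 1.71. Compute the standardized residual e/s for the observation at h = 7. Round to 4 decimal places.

-1.1696

q̂ = 125 − 8·7 = 69
e = 67 − 69 = -2
e/s = -2 / 1.71 = -1.1696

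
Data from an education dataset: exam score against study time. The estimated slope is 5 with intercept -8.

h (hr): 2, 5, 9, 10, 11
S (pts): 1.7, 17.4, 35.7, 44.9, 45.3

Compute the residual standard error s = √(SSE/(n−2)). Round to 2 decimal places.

s = 2.10

h=2: Ŝ = -8 + 5·2 = 2; e = 1.7 − 2 = -0.3
h=5: Ŝ = -8 + 5·5 = 17; e = 17.4 − 17 = 0.4
h=9: Ŝ = -8 + 5·9 = 37; e = 35.7 − 37 = -1.3
h=10: Ŝ = -8 + 5·10 = 42; e = 44.9 − 42 = 2.9
h=11: Ŝ = -8 + 5·11 = 47; e = 45.3 − 47 = -1.7
SSE = 0.09 + 0.16 + 1.69 + 8.41 + 2.89 = 13.24
s = √(13.24/3) = √4.41333 ≈ 2.10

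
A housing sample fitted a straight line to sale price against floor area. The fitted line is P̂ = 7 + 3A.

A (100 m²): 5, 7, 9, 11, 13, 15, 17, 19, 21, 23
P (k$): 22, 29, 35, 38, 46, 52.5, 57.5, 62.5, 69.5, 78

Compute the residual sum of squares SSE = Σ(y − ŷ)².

A=5: P̂ = 7 + 3·5 = 22; e = 22 − 22 = 0
A=7: P̂ = 7 + 3·7 = 28; e = 29 − 28 = 1
A=9: P̂ = 7 + 3·9 = 34; e = 35 − 34 = 1
A=11: P̂ = 7 + 3·11 = 40; e = 38 − 40 = -2
A=13: P̂ = 7 + 3·13 = 46; e = 46 − 46 = 0
A=15: P̂ = 7 + 3·15 = 52; e = 52.5 − 52 = 0.5
A=17: P̂ = 7 + 3·17 = 58; e = 57.5 − 58 = -0.5
A=19: P̂ = 7 + 3·19 = 64; e = 62.5 − 64 = -1.5
A=21: P̂ = 7 + 3·21 = 70; e = 69.5 − 70 = -0.5
A=23: P̂ = 7 + 3·23 = 76; e = 78 − 76 = 2
SSE = 0 + 1 + 1 + 4 + 0 + 0.25 + 0.25 + 2.25 + 0.25 + 4 = 13

SSE = 13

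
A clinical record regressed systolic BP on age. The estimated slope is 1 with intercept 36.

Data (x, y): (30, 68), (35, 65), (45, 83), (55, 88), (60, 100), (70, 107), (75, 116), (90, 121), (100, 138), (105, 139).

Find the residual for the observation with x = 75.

ŷ = 36 + 75 = 111
r = 116 − 111 = 5

r = 5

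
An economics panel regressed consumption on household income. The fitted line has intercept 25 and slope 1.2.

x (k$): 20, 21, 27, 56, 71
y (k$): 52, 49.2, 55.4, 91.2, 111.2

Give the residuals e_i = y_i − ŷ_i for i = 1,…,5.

3, -1, -2, -1, 1

x=20: ŷ = 25 + 1.2·20 = 49; e = 52 − 49 = 3
x=21: ŷ = 25 + 1.2·21 = 50.2; e = 49.2 − 50.2 = -1
x=27: ŷ = 25 + 1.2·27 = 57.4; e = 55.4 − 57.4 = -2
x=56: ŷ = 25 + 1.2·56 = 92.2; e = 91.2 − 92.2 = -1
x=71: ŷ = 25 + 1.2·71 = 110.2; e = 111.2 − 110.2 = 1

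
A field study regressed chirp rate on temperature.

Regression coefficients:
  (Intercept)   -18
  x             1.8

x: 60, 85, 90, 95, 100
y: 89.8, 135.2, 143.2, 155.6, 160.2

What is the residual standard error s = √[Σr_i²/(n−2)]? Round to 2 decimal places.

s = 1.89

x=60: ŷ = -18 + 1.8·60 = 90; r = 89.8 − 90 = -0.2
x=85: ŷ = -18 + 1.8·85 = 135; r = 135.2 − 135 = 0.2
x=90: ŷ = -18 + 1.8·90 = 144; r = 143.2 − 144 = -0.8
x=95: ŷ = -18 + 1.8·95 = 153; r = 155.6 − 153 = 2.6
x=100: ŷ = -18 + 1.8·100 = 162; r = 160.2 − 162 = -1.8
SSE = 0.04 + 0.04 + 0.64 + 6.76 + 3.24 = 10.72
s = √(10.72/3) = √3.57333 ≈ 1.89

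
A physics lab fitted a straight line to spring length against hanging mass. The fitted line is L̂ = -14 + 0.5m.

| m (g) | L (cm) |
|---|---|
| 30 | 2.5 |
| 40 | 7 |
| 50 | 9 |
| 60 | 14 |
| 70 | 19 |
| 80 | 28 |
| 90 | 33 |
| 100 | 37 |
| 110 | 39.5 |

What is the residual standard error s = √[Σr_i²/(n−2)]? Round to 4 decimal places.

s = 1.9457

m=30: L̂ = -14 + 0.5·30 = 1; r = 2.5 − 1 = 1.5
m=40: L̂ = -14 + 0.5·40 = 6; r = 7 − 6 = 1
m=50: L̂ = -14 + 0.5·50 = 11; r = 9 − 11 = -2
m=60: L̂ = -14 + 0.5·60 = 16; r = 14 − 16 = -2
m=70: L̂ = -14 + 0.5·70 = 21; r = 19 − 21 = -2
m=80: L̂ = -14 + 0.5·80 = 26; r = 28 − 26 = 2
m=90: L̂ = -14 + 0.5·90 = 31; r = 33 − 31 = 2
m=100: L̂ = -14 + 0.5·100 = 36; r = 37 − 36 = 1
m=110: L̂ = -14 + 0.5·110 = 41; r = 39.5 − 41 = -1.5
SSE = 2.25 + 1 + 4 + 4 + 4 + 4 + 4 + 1 + 2.25 = 26.5
s = √(26.5/7) = √3.78571 ≈ 1.9457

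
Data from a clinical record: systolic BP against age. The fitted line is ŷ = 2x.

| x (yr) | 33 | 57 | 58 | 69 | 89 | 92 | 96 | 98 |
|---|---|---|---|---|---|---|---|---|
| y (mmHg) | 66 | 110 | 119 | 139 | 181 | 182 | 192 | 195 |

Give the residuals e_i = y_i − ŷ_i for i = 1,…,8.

0, -4, 3, 1, 3, -2, 0, -1

x=33: ŷ = 2·33 = 66; e = 66 − 66 = 0
x=57: ŷ = 2·57 = 114; e = 110 − 114 = -4
x=58: ŷ = 2·58 = 116; e = 119 − 116 = 3
x=69: ŷ = 2·69 = 138; e = 139 − 138 = 1
x=89: ŷ = 2·89 = 178; e = 181 − 178 = 3
x=92: ŷ = 2·92 = 184; e = 182 − 184 = -2
x=96: ŷ = 2·96 = 192; e = 192 − 192 = 0
x=98: ŷ = 2·98 = 196; e = 195 − 196 = -1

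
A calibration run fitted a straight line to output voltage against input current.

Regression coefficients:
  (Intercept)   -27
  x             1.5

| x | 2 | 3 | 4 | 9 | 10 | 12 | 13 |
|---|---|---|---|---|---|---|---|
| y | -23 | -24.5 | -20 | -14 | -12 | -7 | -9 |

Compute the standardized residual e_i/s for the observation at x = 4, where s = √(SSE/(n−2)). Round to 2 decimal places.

0.63

x=2: ŷ = -27 + 1.5·2 = -24; e = -23 − (-24) = 1
x=3: ŷ = -27 + 1.5·3 = -22.5; e = -24.5 − (-22.5) = -2
x=4: ŷ = -27 + 1.5·4 = -21; e = -20 − (-21) = 1
x=9: ŷ = -27 + 1.5·9 = -13.5; e = -14 − (-13.5) = -0.5
x=10: ŷ = -27 + 1.5·10 = -12; e = -12 − (-12) = 0
x=12: ŷ = -27 + 1.5·12 = -9; e = -7 − (-9) = 2
x=13: ŷ = -27 + 1.5·13 = -7.5; e = -9 − (-7.5) = -1.5
SSE = 1 + 4 + 1 + 0.25 + 0 + 4 + 2.25 = 12.5
s = √(12.5/5) = 1.58114
e/s = 1 / 1.58114 = 0.63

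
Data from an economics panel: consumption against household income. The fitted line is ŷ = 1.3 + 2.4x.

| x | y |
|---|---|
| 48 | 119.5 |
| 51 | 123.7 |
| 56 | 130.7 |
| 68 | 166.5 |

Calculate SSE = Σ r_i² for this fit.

x=48: ŷ = 1.3 + 2.4·48 = 116.5; r = 119.5 − 116.5 = 3
x=51: ŷ = 1.3 + 2.4·51 = 123.7; r = 123.7 − 123.7 = 0
x=56: ŷ = 1.3 + 2.4·56 = 135.7; r = 130.7 − 135.7 = -5
x=68: ŷ = 1.3 + 2.4·68 = 164.5; r = 166.5 − 164.5 = 2
SSE = 9 + 0 + 25 + 4 = 38

SSE = 38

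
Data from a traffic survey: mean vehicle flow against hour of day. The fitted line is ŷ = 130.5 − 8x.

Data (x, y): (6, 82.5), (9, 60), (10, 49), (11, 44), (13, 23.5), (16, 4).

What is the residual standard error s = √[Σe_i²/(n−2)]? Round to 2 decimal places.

x=6: ŷ = 130.5 − 8·6 = 82.5; e = 82.5 − 82.5 = 0
x=9: ŷ = 130.5 − 8·9 = 58.5; e = 60 − 58.5 = 1.5
x=10: ŷ = 130.5 − 8·10 = 50.5; e = 49 − 50.5 = -1.5
x=11: ŷ = 130.5 − 8·11 = 42.5; e = 44 − 42.5 = 1.5
x=13: ŷ = 130.5 − 8·13 = 26.5; e = 23.5 − 26.5 = -3
x=16: ŷ = 130.5 − 8·16 = 2.5; e = 4 − 2.5 = 1.5
SSE = 0 + 2.25 + 2.25 + 2.25 + 9 + 2.25 = 18
s = √(18/4) = √4.5 ≈ 2.12

s = 2.12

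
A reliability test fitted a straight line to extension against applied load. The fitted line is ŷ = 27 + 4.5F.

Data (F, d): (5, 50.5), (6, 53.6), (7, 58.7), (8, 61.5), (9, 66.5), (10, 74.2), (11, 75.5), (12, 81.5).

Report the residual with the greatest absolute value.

F=5: ŷ = 27 + 4.5·5 = 49.5; r = 50.5 − 49.5 = 1
F=6: ŷ = 27 + 4.5·6 = 54; r = 53.6 − 54 = -0.4
F=7: ŷ = 27 + 4.5·7 = 58.5; r = 58.7 − 58.5 = 0.2
F=8: ŷ = 27 + 4.5·8 = 63; r = 61.5 − 63 = -1.5
F=9: ŷ = 27 + 4.5·9 = 67.5; r = 66.5 − 67.5 = -1
F=10: ŷ = 27 + 4.5·10 = 72; r = 74.2 − 72 = 2.2
F=11: ŷ = 27 + 4.5·11 = 76.5; r = 75.5 − 76.5 = -1
F=12: ŷ = 27 + 4.5·12 = 81; r = 81.5 − 81 = 0.5
Largest |r| is 2.2 at F = 10, residual 2.2.

r = 2.2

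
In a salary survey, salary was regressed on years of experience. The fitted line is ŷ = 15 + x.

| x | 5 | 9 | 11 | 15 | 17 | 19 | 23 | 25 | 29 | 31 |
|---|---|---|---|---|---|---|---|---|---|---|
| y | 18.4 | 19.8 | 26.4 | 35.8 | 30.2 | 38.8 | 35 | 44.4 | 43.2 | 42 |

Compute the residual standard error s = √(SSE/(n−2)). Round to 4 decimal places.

x=5: ŷ = 15 + 5 = 20; e = 18.4 − 20 = -1.6
x=9: ŷ = 15 + 9 = 24; e = 19.8 − 24 = -4.2
x=11: ŷ = 15 + 11 = 26; e = 26.4 − 26 = 0.4
x=15: ŷ = 15 + 15 = 30; e = 35.8 − 30 = 5.8
x=17: ŷ = 15 + 17 = 32; e = 30.2 − 32 = -1.8
x=19: ŷ = 15 + 19 = 34; e = 38.8 − 34 = 4.8
x=23: ŷ = 15 + 23 = 38; e = 35 − 38 = -3
x=25: ŷ = 15 + 25 = 40; e = 44.4 − 40 = 4.4
x=29: ŷ = 15 + 29 = 44; e = 43.2 − 44 = -0.8
x=31: ŷ = 15 + 31 = 46; e = 42 − 46 = -4
SSE = 2.56 + 17.64 + 0.16 + 33.64 + 3.24 + 23.04 + 9 + 19.36 + 0.64 + 16 = 125.28
s = √(125.28/8) = √15.66 ≈ 3.9573

s = 3.9573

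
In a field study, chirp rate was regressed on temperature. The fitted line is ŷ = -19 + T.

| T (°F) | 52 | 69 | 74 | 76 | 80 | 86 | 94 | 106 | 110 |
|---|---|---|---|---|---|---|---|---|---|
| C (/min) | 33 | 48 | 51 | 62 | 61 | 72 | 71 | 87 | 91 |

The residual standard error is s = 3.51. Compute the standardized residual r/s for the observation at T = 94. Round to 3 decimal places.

-1.140

ŷ = -19 + 94 = 75
r = 71 − 75 = -4
r/s = -4 / 3.51 = -1.140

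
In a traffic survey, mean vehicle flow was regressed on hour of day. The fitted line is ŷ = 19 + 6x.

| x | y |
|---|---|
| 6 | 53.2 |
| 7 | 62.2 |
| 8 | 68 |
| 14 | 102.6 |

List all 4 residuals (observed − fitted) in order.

-1.8, 1.2, 1, -0.4

x=6: ŷ = 19 + 6·6 = 55; e = 53.2 − 55 = -1.8
x=7: ŷ = 19 + 6·7 = 61; e = 62.2 − 61 = 1.2
x=8: ŷ = 19 + 6·8 = 67; e = 68 − 67 = 1
x=14: ŷ = 19 + 6·14 = 103; e = 102.6 − 103 = -0.4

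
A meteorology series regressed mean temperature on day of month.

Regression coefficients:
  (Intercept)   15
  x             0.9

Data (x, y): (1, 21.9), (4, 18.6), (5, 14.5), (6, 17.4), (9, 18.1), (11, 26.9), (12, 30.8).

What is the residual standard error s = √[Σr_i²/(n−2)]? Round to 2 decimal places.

s = 4.98

x=1: ŷ = 15 + 0.9·1 = 15.9; r = 21.9 − 15.9 = 6
x=4: ŷ = 15 + 0.9·4 = 18.6; r = 18.6 − 18.6 = 0
x=5: ŷ = 15 + 0.9·5 = 19.5; r = 14.5 − 19.5 = -5
x=6: ŷ = 15 + 0.9·6 = 20.4; r = 17.4 − 20.4 = -3
x=9: ŷ = 15 + 0.9·9 = 23.1; r = 18.1 − 23.1 = -5
x=11: ŷ = 15 + 0.9·11 = 24.9; r = 26.9 − 24.9 = 2
x=12: ŷ = 15 + 0.9·12 = 25.8; r = 30.8 − 25.8 = 5
SSE = 36 + 0 + 25 + 9 + 25 + 4 + 25 = 124
s = √(124/5) = √24.8 ≈ 4.98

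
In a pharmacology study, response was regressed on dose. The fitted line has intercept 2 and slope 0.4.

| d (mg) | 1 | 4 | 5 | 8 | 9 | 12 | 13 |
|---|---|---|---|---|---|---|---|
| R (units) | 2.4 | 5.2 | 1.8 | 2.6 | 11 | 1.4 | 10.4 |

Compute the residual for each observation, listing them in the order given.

0, 1.6, -2.2, -2.6, 5.4, -5.4, 3.2

d=1: ŷ = 2 + 0.4·1 = 2.4; e = 2.4 − 2.4 = 0
d=4: ŷ = 2 + 0.4·4 = 3.6; e = 5.2 − 3.6 = 1.6
d=5: ŷ = 2 + 0.4·5 = 4; e = 1.8 − 4 = -2.2
d=8: ŷ = 2 + 0.4·8 = 5.2; e = 2.6 − 5.2 = -2.6
d=9: ŷ = 2 + 0.4·9 = 5.6; e = 11 − 5.6 = 5.4
d=12: ŷ = 2 + 0.4·12 = 6.8; e = 1.4 − 6.8 = -5.4
d=13: ŷ = 2 + 0.4·13 = 7.2; e = 10.4 − 7.2 = 3.2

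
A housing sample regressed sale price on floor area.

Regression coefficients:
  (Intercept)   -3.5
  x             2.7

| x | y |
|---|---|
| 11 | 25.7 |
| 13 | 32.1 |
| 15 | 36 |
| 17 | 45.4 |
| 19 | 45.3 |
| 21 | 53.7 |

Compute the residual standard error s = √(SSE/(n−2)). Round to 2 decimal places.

s = 2.06

x=11: ŷ = -3.5 + 2.7·11 = 26.2; r = 25.7 − 26.2 = -0.5
x=13: ŷ = -3.5 + 2.7·13 = 31.6; r = 32.1 − 31.6 = 0.5
x=15: ŷ = -3.5 + 2.7·15 = 37; r = 36 − 37 = -1
x=17: ŷ = -3.5 + 2.7·17 = 42.4; r = 45.4 − 42.4 = 3
x=19: ŷ = -3.5 + 2.7·19 = 47.8; r = 45.3 − 47.8 = -2.5
x=21: ŷ = -3.5 + 2.7·21 = 53.2; r = 53.7 − 53.2 = 0.5
SSE = 0.25 + 0.25 + 1 + 9 + 6.25 + 0.25 = 17
s = √(17/4) = √4.25 ≈ 2.06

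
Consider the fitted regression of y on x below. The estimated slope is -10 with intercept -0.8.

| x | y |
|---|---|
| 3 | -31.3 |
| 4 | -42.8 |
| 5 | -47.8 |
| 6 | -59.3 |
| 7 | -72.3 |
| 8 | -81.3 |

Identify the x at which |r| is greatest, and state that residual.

x = 5, r = 3

x=3: ŷ = -0.8 − 10·3 = -30.8; r = -31.3 − (-30.8) = -0.5
x=4: ŷ = -0.8 − 10·4 = -40.8; r = -42.8 − (-40.8) = -2
x=5: ŷ = -0.8 − 10·5 = -50.8; r = -47.8 − (-50.8) = 3
x=6: ŷ = -0.8 − 10·6 = -60.8; r = -59.3 − (-60.8) = 1.5
x=7: ŷ = -0.8 − 10·7 = -70.8; r = -72.3 − (-70.8) = -1.5
x=8: ŷ = -0.8 − 10·8 = -80.8; r = -81.3 − (-80.8) = -0.5
Largest |r| is 3 at x = 5, residual 3.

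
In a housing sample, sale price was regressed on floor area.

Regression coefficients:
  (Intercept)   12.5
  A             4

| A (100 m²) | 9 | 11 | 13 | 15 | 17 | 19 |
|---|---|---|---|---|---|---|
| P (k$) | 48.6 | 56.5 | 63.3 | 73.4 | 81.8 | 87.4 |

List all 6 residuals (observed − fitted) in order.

0.1, 0, -1.2, 0.9, 1.3, -1.1

A=9: P̂ = 12.5 + 4·9 = 48.5; e = 48.6 − 48.5 = 0.1
A=11: P̂ = 12.5 + 4·11 = 56.5; e = 56.5 − 56.5 = 0
A=13: P̂ = 12.5 + 4·13 = 64.5; e = 63.3 − 64.5 = -1.2
A=15: P̂ = 12.5 + 4·15 = 72.5; e = 73.4 − 72.5 = 0.9
A=17: P̂ = 12.5 + 4·17 = 80.5; e = 81.8 − 80.5 = 1.3
A=19: P̂ = 12.5 + 4·19 = 88.5; e = 87.4 − 88.5 = -1.1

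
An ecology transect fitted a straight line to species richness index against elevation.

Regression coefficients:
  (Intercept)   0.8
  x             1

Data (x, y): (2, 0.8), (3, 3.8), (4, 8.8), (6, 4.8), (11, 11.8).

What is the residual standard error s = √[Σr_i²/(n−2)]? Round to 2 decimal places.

s = 2.83

x=2: ŷ = 0.8 + 2 = 2.8; r = 0.8 − 2.8 = -2
x=3: ŷ = 0.8 + 3 = 3.8; r = 3.8 − 3.8 = 0
x=4: ŷ = 0.8 + 4 = 4.8; r = 8.8 − 4.8 = 4
x=6: ŷ = 0.8 + 6 = 6.8; r = 4.8 − 6.8 = -2
x=11: ŷ = 0.8 + 11 = 11.8; r = 11.8 − 11.8 = 0
SSE = 4 + 0 + 16 + 4 + 0 = 24
s = √(24/3) = √8 ≈ 2.83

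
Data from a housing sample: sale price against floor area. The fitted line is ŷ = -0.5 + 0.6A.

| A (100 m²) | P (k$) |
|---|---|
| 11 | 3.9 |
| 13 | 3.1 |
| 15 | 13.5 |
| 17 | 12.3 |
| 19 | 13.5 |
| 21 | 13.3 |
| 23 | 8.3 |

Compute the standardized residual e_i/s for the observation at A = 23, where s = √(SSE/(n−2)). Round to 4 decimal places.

-1.1956

A=11: ŷ = -0.5 + 0.6·11 = 6.1; e = 3.9 − 6.1 = -2.2
A=13: ŷ = -0.5 + 0.6·13 = 7.3; e = 3.1 − 7.3 = -4.2
A=15: ŷ = -0.5 + 0.6·15 = 8.5; e = 13.5 − 8.5 = 5
A=17: ŷ = -0.5 + 0.6·17 = 9.7; e = 12.3 − 9.7 = 2.6
A=19: ŷ = -0.5 + 0.6·19 = 10.9; e = 13.5 − 10.9 = 2.6
A=21: ŷ = -0.5 + 0.6·21 = 12.1; e = 13.3 − 12.1 = 1.2
A=23: ŷ = -0.5 + 0.6·23 = 13.3; e = 8.3 − 13.3 = -5
SSE = 4.84 + 17.64 + 25 + 6.76 + 6.76 + 1.44 + 25 = 87.44
s = √(87.44/5) = 4.18187
e/s = -5 / 4.18187 = -1.1956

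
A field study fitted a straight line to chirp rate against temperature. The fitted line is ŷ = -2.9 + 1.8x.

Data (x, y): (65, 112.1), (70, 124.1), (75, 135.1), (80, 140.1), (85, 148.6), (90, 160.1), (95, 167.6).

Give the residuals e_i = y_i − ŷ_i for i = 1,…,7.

x=65: ŷ = -2.9 + 1.8·65 = 114.1; e = 112.1 − 114.1 = -2
x=70: ŷ = -2.9 + 1.8·70 = 123.1; e = 124.1 − 123.1 = 1
x=75: ŷ = -2.9 + 1.8·75 = 132.1; e = 135.1 − 132.1 = 3
x=80: ŷ = -2.9 + 1.8·80 = 141.1; e = 140.1 − 141.1 = -1
x=85: ŷ = -2.9 + 1.8·85 = 150.1; e = 148.6 − 150.1 = -1.5
x=90: ŷ = -2.9 + 1.8·90 = 159.1; e = 160.1 − 159.1 = 1
x=95: ŷ = -2.9 + 1.8·95 = 168.1; e = 167.6 − 168.1 = -0.5

-2, 1, 3, -1, -1.5, 1, -0.5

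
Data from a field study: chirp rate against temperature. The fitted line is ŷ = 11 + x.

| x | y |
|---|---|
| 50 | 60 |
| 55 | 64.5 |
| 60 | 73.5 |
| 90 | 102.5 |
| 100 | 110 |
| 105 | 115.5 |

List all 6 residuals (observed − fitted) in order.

x=50: ŷ = 11 + 50 = 61; r = 60 − 61 = -1
x=55: ŷ = 11 + 55 = 66; r = 64.5 − 66 = -1.5
x=60: ŷ = 11 + 60 = 71; r = 73.5 − 71 = 2.5
x=90: ŷ = 11 + 90 = 101; r = 102.5 − 101 = 1.5
x=100: ŷ = 11 + 100 = 111; r = 110 − 111 = -1
x=105: ŷ = 11 + 105 = 116; r = 115.5 − 116 = -0.5

-1, -1.5, 2.5, 1.5, -1, -0.5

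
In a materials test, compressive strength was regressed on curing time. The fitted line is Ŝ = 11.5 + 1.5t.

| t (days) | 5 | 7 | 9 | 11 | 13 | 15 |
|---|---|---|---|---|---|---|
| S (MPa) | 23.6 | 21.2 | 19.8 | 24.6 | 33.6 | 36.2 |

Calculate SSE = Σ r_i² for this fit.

SSE = 72

t=5: Ŝ = 11.5 + 1.5·5 = 19; r = 23.6 − 19 = 4.6
t=7: Ŝ = 11.5 + 1.5·7 = 22; r = 21.2 − 22 = -0.8
t=9: Ŝ = 11.5 + 1.5·9 = 25; r = 19.8 − 25 = -5.2
t=11: Ŝ = 11.5 + 1.5·11 = 28; r = 24.6 − 28 = -3.4
t=13: Ŝ = 11.5 + 1.5·13 = 31; r = 33.6 − 31 = 2.6
t=15: Ŝ = 11.5 + 1.5·15 = 34; r = 36.2 − 34 = 2.2
SSE = 21.16 + 0.64 + 27.04 + 11.56 + 6.76 + 4.84 = 72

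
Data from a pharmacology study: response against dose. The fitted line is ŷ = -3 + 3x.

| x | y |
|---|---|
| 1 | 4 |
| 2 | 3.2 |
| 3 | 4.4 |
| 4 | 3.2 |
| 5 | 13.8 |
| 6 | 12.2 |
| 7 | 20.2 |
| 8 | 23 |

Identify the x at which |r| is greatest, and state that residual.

x=1: ŷ = -3 + 3·1 = 0; r = 4 − 0 = 4
x=2: ŷ = -3 + 3·2 = 3; r = 3.2 − 3 = 0.2
x=3: ŷ = -3 + 3·3 = 6; r = 4.4 − 6 = -1.6
x=4: ŷ = -3 + 3·4 = 9; r = 3.2 − 9 = -5.8
x=5: ŷ = -3 + 3·5 = 12; r = 13.8 − 12 = 1.8
x=6: ŷ = -3 + 3·6 = 15; r = 12.2 − 15 = -2.8
x=7: ŷ = -3 + 3·7 = 18; r = 20.2 − 18 = 2.2
x=8: ŷ = -3 + 3·8 = 21; r = 23 − 21 = 2
Largest |r| is 5.8 at x = 4, residual -5.8.

x = 4, r = -5.8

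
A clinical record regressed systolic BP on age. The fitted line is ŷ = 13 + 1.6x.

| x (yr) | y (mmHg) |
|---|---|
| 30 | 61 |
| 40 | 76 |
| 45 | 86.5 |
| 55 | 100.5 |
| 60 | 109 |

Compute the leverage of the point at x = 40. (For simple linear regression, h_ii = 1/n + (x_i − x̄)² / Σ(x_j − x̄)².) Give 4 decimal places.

x̄ = (30 + 40 + 45 + 55 + 60)/5 = 46
Σ(x − x̄)² = 256 + 36 + 1 + 81 + 196 = 570
h = 1/5 + (-6)²/570 = 0.2 + 0.0631579 = 0.2632

h = 0.2632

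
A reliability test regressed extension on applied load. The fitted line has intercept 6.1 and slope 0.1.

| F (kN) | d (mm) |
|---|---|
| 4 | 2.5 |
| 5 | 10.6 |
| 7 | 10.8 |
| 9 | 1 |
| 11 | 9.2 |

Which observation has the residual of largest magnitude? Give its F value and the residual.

F=4: ŷ = 6.1 + 0.1·4 = 6.5; r = 2.5 − 6.5 = -4
F=5: ŷ = 6.1 + 0.1·5 = 6.6; r = 10.6 − 6.6 = 4
F=7: ŷ = 6.1 + 0.1·7 = 6.8; r = 10.8 − 6.8 = 4
F=9: ŷ = 6.1 + 0.1·9 = 7; r = 1 − 7 = -6
F=11: ŷ = 6.1 + 0.1·11 = 7.2; r = 9.2 − 7.2 = 2
Largest |r| is 6 at F = 9, residual -6.

F = 9, r = -6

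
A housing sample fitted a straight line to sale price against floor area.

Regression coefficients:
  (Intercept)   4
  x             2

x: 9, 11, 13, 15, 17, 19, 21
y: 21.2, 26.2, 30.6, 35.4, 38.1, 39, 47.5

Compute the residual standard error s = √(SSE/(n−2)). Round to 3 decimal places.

s = 1.689

x=9: ŷ = 4 + 2·9 = 22; e = 21.2 − 22 = -0.8
x=11: ŷ = 4 + 2·11 = 26; e = 26.2 − 26 = 0.2
x=13: ŷ = 4 + 2·13 = 30; e = 30.6 − 30 = 0.6
x=15: ŷ = 4 + 2·15 = 34; e = 35.4 − 34 = 1.4
x=17: ŷ = 4 + 2·17 = 38; e = 38.1 − 38 = 0.1
x=19: ŷ = 4 + 2·19 = 42; e = 39 − 42 = -3
x=21: ŷ = 4 + 2·21 = 46; e = 47.5 − 46 = 1.5
SSE = 0.64 + 0.04 + 0.36 + 1.96 + 0.01 + 9 + 2.25 = 14.26
s = √(14.26/5) = √2.852 ≈ 1.689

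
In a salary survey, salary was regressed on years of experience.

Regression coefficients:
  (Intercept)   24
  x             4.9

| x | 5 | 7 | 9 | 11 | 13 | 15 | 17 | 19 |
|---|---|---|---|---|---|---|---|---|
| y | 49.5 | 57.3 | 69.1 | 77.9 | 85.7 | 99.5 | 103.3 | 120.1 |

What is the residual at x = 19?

e = 3

ŷ = 24 + 4.9·19 = 117.1
e = 120.1 − 117.1 = 3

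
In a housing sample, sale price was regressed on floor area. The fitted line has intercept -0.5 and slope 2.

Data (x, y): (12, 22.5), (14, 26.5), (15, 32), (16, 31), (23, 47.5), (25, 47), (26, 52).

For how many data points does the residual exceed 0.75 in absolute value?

x=12: ŷ = -0.5 + 2·12 = 23.5; r = 22.5 − 23.5 = -1
x=14: ŷ = -0.5 + 2·14 = 27.5; r = 26.5 − 27.5 = -1
x=15: ŷ = -0.5 + 2·15 = 29.5; r = 32 − 29.5 = 2.5
x=16: ŷ = -0.5 + 2·16 = 31.5; r = 31 − 31.5 = -0.5
x=23: ŷ = -0.5 + 2·23 = 45.5; r = 47.5 − 45.5 = 2
x=25: ŷ = -0.5 + 2·25 = 49.5; r = 47 − 49.5 = -2.5
x=26: ŷ = -0.5 + 2·26 = 51.5; r = 52 − 51.5 = 0.5
|r| > 0.75: x=12 (|r|=1), x=14 (|r|=1), x=15 (|r|=2.5), x=23 (|r|=2), x=25 (|r|=2.5) → 5

5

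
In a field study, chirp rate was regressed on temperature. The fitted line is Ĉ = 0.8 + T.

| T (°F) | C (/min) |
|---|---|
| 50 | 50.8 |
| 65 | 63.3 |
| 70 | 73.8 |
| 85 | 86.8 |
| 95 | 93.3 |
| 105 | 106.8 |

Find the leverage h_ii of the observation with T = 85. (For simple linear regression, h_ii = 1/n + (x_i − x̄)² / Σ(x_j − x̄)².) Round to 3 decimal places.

T̄ = (50 + 65 + 70 + 85 + 95 + 105)/6 = 78.3333
Σ(T − T̄)² = 802.778 + 177.778 + 69.4444 + 44.4444 + 277.778 + 711.111 = 2083.33
h = 1/6 + (6.66667)²/2083.33 = 0.166667 + 0.0213333 = 0.188

h = 0.188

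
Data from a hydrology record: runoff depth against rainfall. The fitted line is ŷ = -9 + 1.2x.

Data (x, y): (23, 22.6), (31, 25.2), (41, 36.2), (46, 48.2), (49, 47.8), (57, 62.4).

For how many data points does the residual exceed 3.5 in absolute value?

2

x=23: ŷ = -9 + 1.2·23 = 18.6; e = 22.6 − 18.6 = 4
x=31: ŷ = -9 + 1.2·31 = 28.2; e = 25.2 − 28.2 = -3
x=41: ŷ = -9 + 1.2·41 = 40.2; e = 36.2 − 40.2 = -4
x=46: ŷ = -9 + 1.2·46 = 46.2; e = 48.2 − 46.2 = 2
x=49: ŷ = -9 + 1.2·49 = 49.8; e = 47.8 − 49.8 = -2
x=57: ŷ = -9 + 1.2·57 = 59.4; e = 62.4 − 59.4 = 3
|e| > 3.5: x=23 (|e|=4), x=41 (|e|=4) → 2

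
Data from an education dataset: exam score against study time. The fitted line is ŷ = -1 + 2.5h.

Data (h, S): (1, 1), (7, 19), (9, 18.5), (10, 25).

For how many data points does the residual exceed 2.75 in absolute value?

h=1: ŷ = -1 + 2.5·1 = 1.5; r = 1 − 1.5 = -0.5
h=7: ŷ = -1 + 2.5·7 = 16.5; r = 19 − 16.5 = 2.5
h=9: ŷ = -1 + 2.5·9 = 21.5; r = 18.5 − 21.5 = -3
h=10: ŷ = -1 + 2.5·10 = 24; r = 25 − 24 = 1
|r| > 2.75: h=9 (|r|=3) → 1

1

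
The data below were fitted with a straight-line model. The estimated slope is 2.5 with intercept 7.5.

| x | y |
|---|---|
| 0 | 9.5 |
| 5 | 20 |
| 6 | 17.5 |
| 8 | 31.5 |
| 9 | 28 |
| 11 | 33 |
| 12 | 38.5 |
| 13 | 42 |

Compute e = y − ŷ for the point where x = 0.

e = 2

ŷ = 7.5 + 2.5·0 = 7.5
e = 9.5 − 7.5 = 2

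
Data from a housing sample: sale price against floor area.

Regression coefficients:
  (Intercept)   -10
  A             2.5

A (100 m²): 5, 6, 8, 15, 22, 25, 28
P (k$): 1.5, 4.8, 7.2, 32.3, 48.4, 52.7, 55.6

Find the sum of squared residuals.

A=5: P̂ = -10 + 2.5·5 = 2.5; e = 1.5 − 2.5 = -1
A=6: P̂ = -10 + 2.5·6 = 5; e = 4.8 − 5 = -0.2
A=8: P̂ = -10 + 2.5·8 = 10; e = 7.2 − 10 = -2.8
A=15: P̂ = -10 + 2.5·15 = 27.5; e = 32.3 − 27.5 = 4.8
A=22: P̂ = -10 + 2.5·22 = 45; e = 48.4 − 45 = 3.4
A=25: P̂ = -10 + 2.5·25 = 52.5; e = 52.7 − 52.5 = 0.2
A=28: P̂ = -10 + 2.5·28 = 60; e = 55.6 − 60 = -4.4
SSE = 1 + 0.04 + 7.84 + 23.04 + 11.56 + 0.04 + 19.36 = 62.88

SSE = 62.88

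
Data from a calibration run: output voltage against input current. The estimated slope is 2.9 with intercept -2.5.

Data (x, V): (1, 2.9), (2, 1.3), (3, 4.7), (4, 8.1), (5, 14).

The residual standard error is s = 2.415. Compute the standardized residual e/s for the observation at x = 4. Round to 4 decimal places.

V̂ = -2.5 + 2.9·4 = 9.1
e = 8.1 − 9.1 = -1
e/s = -1 / 2.415 = -0.4141

-0.4141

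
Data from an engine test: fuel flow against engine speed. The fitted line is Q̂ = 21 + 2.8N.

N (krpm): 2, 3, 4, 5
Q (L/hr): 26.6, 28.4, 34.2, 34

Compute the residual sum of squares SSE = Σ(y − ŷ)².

SSE = 6

N=2: Q̂ = 21 + 2.8·2 = 26.6; r = 26.6 − 26.6 = 0
N=3: Q̂ = 21 + 2.8·3 = 29.4; r = 28.4 − 29.4 = -1
N=4: Q̂ = 21 + 2.8·4 = 32.2; r = 34.2 − 32.2 = 2
N=5: Q̂ = 21 + 2.8·5 = 35; r = 34 − 35 = -1
SSE = 0 + 1 + 4 + 1 = 6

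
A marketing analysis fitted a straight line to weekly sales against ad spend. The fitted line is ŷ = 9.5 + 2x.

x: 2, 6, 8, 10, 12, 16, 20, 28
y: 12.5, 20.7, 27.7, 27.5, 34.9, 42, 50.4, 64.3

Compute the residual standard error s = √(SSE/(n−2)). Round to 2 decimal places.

s = 1.58

x=2: ŷ = 9.5 + 2·2 = 13.5; e = 12.5 − 13.5 = -1
x=6: ŷ = 9.5 + 2·6 = 21.5; e = 20.7 − 21.5 = -0.8
x=8: ŷ = 9.5 + 2·8 = 25.5; e = 27.7 − 25.5 = 2.2
x=10: ŷ = 9.5 + 2·10 = 29.5; e = 27.5 − 29.5 = -2
x=12: ŷ = 9.5 + 2·12 = 33.5; e = 34.9 − 33.5 = 1.4
x=16: ŷ = 9.5 + 2·16 = 41.5; e = 42 − 41.5 = 0.5
x=20: ŷ = 9.5 + 2·20 = 49.5; e = 50.4 − 49.5 = 0.9
x=28: ŷ = 9.5 + 2·28 = 65.5; e = 64.3 − 65.5 = -1.2
SSE = 1 + 0.64 + 4.84 + 4 + 1.96 + 0.25 + 0.81 + 1.44 = 14.94
s = √(14.94/6) = √2.49 ≈ 1.58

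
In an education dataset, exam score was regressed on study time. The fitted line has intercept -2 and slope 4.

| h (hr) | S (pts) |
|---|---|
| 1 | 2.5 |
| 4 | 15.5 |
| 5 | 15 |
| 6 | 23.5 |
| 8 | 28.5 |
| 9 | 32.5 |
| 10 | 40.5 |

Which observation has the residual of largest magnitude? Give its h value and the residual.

h=1: Ŝ = -2 + 4·1 = 2; r = 2.5 − 2 = 0.5
h=4: Ŝ = -2 + 4·4 = 14; r = 15.5 − 14 = 1.5
h=5: Ŝ = -2 + 4·5 = 18; r = 15 − 18 = -3
h=6: Ŝ = -2 + 4·6 = 22; r = 23.5 − 22 = 1.5
h=8: Ŝ = -2 + 4·8 = 30; r = 28.5 − 30 = -1.5
h=9: Ŝ = -2 + 4·9 = 34; r = 32.5 − 34 = -1.5
h=10: Ŝ = -2 + 4·10 = 38; r = 40.5 − 38 = 2.5
Largest |r| is 3 at h = 5, residual -3.

h = 5, r = -3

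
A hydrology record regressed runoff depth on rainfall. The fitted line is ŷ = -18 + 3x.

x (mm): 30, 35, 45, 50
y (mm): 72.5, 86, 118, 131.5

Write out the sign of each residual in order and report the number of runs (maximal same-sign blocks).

x=30: ŷ = -18 + 3·30 = 72; e = 72.5 − 72 = 0.5
x=35: ŷ = -18 + 3·35 = 87; e = 86 − 87 = -1
x=45: ŷ = -18 + 3·45 = 117; e = 118 − 117 = 1
x=50: ŷ = -18 + 3·50 = 132; e = 131.5 − 132 = -0.5
Signs: + − + −
Runs: +×1, −×1, +×1, −×1 → 4

4 runs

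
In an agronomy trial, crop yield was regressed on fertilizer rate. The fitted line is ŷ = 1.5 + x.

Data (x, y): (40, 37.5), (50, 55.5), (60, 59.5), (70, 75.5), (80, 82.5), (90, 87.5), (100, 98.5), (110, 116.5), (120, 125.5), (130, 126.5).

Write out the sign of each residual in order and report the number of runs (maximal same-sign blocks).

x=40: ŷ = 1.5 + 40 = 41.5; r = 37.5 − 41.5 = -4
x=50: ŷ = 1.5 + 50 = 51.5; r = 55.5 − 51.5 = 4
x=60: ŷ = 1.5 + 60 = 61.5; r = 59.5 − 61.5 = -2
x=70: ŷ = 1.5 + 70 = 71.5; r = 75.5 − 71.5 = 4
x=80: ŷ = 1.5 + 80 = 81.5; r = 82.5 − 81.5 = 1
x=90: ŷ = 1.5 + 90 = 91.5; r = 87.5 − 91.5 = -4
x=100: ŷ = 1.5 + 100 = 101.5; r = 98.5 − 101.5 = -3
x=110: ŷ = 1.5 + 110 = 111.5; r = 116.5 − 111.5 = 5
x=120: ŷ = 1.5 + 120 = 121.5; r = 125.5 − 121.5 = 4
x=130: ŷ = 1.5 + 130 = 131.5; r = 126.5 − 131.5 = -5
Signs: − + − + + − − + + −
Runs: −×1, +×1, −×1, +×2, −×2, +×2, −×1 → 7

7 runs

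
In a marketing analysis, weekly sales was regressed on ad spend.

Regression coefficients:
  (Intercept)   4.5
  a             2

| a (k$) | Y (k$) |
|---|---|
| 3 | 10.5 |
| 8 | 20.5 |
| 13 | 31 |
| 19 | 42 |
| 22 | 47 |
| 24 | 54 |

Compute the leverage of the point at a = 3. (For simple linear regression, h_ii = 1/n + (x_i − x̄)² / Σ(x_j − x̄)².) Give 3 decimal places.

ā = (3 + 8 + 13 + 19 + 22 + 24)/6 = 14.8333
Σ(a − ā)² = 140.028 + 46.6944 + 3.36111 + 17.3611 + 51.3611 + 84.0278 = 342.833
h = 1/6 + (-11.8333)²/342.833 = 0.166667 + 0.408443 = 0.575

h = 0.575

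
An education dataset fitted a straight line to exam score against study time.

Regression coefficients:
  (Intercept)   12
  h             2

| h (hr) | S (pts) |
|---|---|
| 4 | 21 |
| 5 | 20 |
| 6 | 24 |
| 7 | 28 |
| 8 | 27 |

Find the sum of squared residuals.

SSE = 10

h=4: Ŝ = 12 + 2·4 = 20; r = 21 − 20 = 1
h=5: Ŝ = 12 + 2·5 = 22; r = 20 − 22 = -2
h=6: Ŝ = 12 + 2·6 = 24; r = 24 − 24 = 0
h=7: Ŝ = 12 + 2·7 = 26; r = 28 − 26 = 2
h=8: Ŝ = 12 + 2·8 = 28; r = 27 − 28 = -1
SSE = 1 + 4 + 0 + 4 + 1 = 10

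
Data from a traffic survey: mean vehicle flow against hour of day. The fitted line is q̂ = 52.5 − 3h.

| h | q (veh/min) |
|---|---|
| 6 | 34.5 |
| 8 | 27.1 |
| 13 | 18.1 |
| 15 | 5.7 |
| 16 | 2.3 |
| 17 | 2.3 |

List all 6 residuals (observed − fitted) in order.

0, -1.4, 4.6, -1.8, -2.2, 0.8

h=6: q̂ = 52.5 − 3·6 = 34.5; r = 34.5 − 34.5 = 0
h=8: q̂ = 52.5 − 3·8 = 28.5; r = 27.1 − 28.5 = -1.4
h=13: q̂ = 52.5 − 3·13 = 13.5; r = 18.1 − 13.5 = 4.6
h=15: q̂ = 52.5 − 3·15 = 7.5; r = 5.7 − 7.5 = -1.8
h=16: q̂ = 52.5 − 3·16 = 4.5; r = 2.3 − 4.5 = -2.2
h=17: q̂ = 52.5 − 3·17 = 1.5; r = 2.3 − 1.5 = 0.8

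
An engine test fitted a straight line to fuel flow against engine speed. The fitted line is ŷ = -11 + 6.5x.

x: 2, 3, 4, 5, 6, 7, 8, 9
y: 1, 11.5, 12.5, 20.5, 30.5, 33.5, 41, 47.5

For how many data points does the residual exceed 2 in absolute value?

3

x=2: ŷ = -11 + 6.5·2 = 2; e = 1 − 2 = -1
x=3: ŷ = -11 + 6.5·3 = 8.5; e = 11.5 − 8.5 = 3
x=4: ŷ = -11 + 6.5·4 = 15; e = 12.5 − 15 = -2.5
x=5: ŷ = -11 + 6.5·5 = 21.5; e = 20.5 − 21.5 = -1
x=6: ŷ = -11 + 6.5·6 = 28; e = 30.5 − 28 = 2.5
x=7: ŷ = -11 + 6.5·7 = 34.5; e = 33.5 − 34.5 = -1
x=8: ŷ = -11 + 6.5·8 = 41; e = 41 − 41 = 0
x=9: ŷ = -11 + 6.5·9 = 47.5; e = 47.5 − 47.5 = 0
|e| > 2: x=3 (|e|=3), x=4 (|e|=2.5), x=6 (|e|=2.5) → 3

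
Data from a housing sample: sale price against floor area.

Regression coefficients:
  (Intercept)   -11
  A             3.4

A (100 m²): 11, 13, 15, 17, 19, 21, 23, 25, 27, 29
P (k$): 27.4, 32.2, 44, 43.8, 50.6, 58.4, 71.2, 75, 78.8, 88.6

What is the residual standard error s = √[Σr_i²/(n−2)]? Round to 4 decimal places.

s = 2.7839

A=11: P̂ = -11 + 3.4·11 = 26.4; r = 27.4 − 26.4 = 1
A=13: P̂ = -11 + 3.4·13 = 33.2; r = 32.2 − 33.2 = -1
A=15: P̂ = -11 + 3.4·15 = 40; r = 44 − 40 = 4
A=17: P̂ = -11 + 3.4·17 = 46.8; r = 43.8 − 46.8 = -3
A=19: P̂ = -11 + 3.4·19 = 53.6; r = 50.6 − 53.6 = -3
A=21: P̂ = -11 + 3.4·21 = 60.4; r = 58.4 − 60.4 = -2
A=23: P̂ = -11 + 3.4·23 = 67.2; r = 71.2 − 67.2 = 4
A=25: P̂ = -11 + 3.4·25 = 74; r = 75 − 74 = 1
A=27: P̂ = -11 + 3.4·27 = 80.8; r = 78.8 − 80.8 = -2
A=29: P̂ = -11 + 3.4·29 = 87.6; r = 88.6 − 87.6 = 1
SSE = 1 + 1 + 16 + 9 + 9 + 4 + 16 + 1 + 4 + 1 = 62
s = √(62/8) = √7.75 ≈ 2.7839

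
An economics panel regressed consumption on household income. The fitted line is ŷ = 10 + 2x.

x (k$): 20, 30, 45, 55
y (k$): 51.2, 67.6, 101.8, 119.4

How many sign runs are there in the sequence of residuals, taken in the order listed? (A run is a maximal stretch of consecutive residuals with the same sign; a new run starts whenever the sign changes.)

4 runs

x=20: ŷ = 10 + 2·20 = 50; e = 51.2 − 50 = 1.2
x=30: ŷ = 10 + 2·30 = 70; e = 67.6 − 70 = -2.4
x=45: ŷ = 10 + 2·45 = 100; e = 101.8 − 100 = 1.8
x=55: ŷ = 10 + 2·55 = 120; e = 119.4 − 120 = -0.6
Signs: + − + −
Runs: +×1, −×1, +×1, −×1 → 4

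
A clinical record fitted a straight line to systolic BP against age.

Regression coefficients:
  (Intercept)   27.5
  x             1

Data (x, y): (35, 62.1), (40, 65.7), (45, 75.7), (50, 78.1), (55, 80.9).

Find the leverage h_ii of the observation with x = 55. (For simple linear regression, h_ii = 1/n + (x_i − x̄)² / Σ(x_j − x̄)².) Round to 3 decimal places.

h = 0.600

x̄ = (35 + 40 + 45 + 50 + 55)/5 = 45
Σ(x − x̄)² = 100 + 25 + 0 + 25 + 100 = 250
h = 1/5 + (10)²/250 = 0.2 + 0.4 = 0.600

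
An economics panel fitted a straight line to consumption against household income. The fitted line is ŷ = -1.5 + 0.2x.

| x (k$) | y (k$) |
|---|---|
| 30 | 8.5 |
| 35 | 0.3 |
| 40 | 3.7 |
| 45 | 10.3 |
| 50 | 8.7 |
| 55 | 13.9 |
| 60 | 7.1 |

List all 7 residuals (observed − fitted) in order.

4, -5.2, -2.8, 2.8, 0.2, 4.4, -3.4

x=30: ŷ = -1.5 + 0.2·30 = 4.5; r = 8.5 − 4.5 = 4
x=35: ŷ = -1.5 + 0.2·35 = 5.5; r = 0.3 − 5.5 = -5.2
x=40: ŷ = -1.5 + 0.2·40 = 6.5; r = 3.7 − 6.5 = -2.8
x=45: ŷ = -1.5 + 0.2·45 = 7.5; r = 10.3 − 7.5 = 2.8
x=50: ŷ = -1.5 + 0.2·50 = 8.5; r = 8.7 − 8.5 = 0.2
x=55: ŷ = -1.5 + 0.2·55 = 9.5; r = 13.9 − 9.5 = 4.4
x=60: ŷ = -1.5 + 0.2·60 = 10.5; r = 7.1 − 10.5 = -3.4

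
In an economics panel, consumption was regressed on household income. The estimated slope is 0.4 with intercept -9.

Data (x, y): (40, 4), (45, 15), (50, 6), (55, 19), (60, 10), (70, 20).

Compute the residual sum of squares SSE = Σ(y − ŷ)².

x=40: ŷ = -9 + 0.4·40 = 7; r = 4 − 7 = -3
x=45: ŷ = -9 + 0.4·45 = 9; r = 15 − 9 = 6
x=50: ŷ = -9 + 0.4·50 = 11; r = 6 − 11 = -5
x=55: ŷ = -9 + 0.4·55 = 13; r = 19 − 13 = 6
x=60: ŷ = -9 + 0.4·60 = 15; r = 10 − 15 = -5
x=70: ŷ = -9 + 0.4·70 = 19; r = 20 − 19 = 1
SSE = 9 + 36 + 25 + 36 + 25 + 1 = 132

SSE = 132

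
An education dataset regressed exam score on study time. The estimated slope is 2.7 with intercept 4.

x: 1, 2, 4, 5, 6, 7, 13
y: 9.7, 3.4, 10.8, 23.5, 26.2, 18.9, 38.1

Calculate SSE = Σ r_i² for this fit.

SSE = 150

x=1: ŷ = 4 + 2.7·1 = 6.7; r = 9.7 − 6.7 = 3
x=2: ŷ = 4 + 2.7·2 = 9.4; r = 3.4 − 9.4 = -6
x=4: ŷ = 4 + 2.7·4 = 14.8; r = 10.8 − 14.8 = -4
x=5: ŷ = 4 + 2.7·5 = 17.5; r = 23.5 − 17.5 = 6
x=6: ŷ = 4 + 2.7·6 = 20.2; r = 26.2 − 20.2 = 6
x=7: ŷ = 4 + 2.7·7 = 22.9; r = 18.9 − 22.9 = -4
x=13: ŷ = 4 + 2.7·13 = 39.1; r = 38.1 − 39.1 = -1
SSE = 9 + 36 + 16 + 36 + 36 + 16 + 1 = 150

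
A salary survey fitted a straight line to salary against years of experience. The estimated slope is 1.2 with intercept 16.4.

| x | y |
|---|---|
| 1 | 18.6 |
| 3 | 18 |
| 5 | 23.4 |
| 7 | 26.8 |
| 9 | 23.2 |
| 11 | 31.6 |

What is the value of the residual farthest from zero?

r = -4

x=1: ŷ = 16.4 + 1.2·1 = 17.6; r = 18.6 − 17.6 = 1
x=3: ŷ = 16.4 + 1.2·3 = 20; r = 18 − 20 = -2
x=5: ŷ = 16.4 + 1.2·5 = 22.4; r = 23.4 − 22.4 = 1
x=7: ŷ = 16.4 + 1.2·7 = 24.8; r = 26.8 − 24.8 = 2
x=9: ŷ = 16.4 + 1.2·9 = 27.2; r = 23.2 − 27.2 = -4
x=11: ŷ = 16.4 + 1.2·11 = 29.6; r = 31.6 − 29.6 = 2
Largest |r| is 4 at x = 9, residual -4.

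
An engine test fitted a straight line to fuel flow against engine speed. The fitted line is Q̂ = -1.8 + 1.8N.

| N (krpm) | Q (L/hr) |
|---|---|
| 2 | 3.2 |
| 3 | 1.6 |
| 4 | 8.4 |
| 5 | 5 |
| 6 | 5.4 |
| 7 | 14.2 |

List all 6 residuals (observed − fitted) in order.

N=2: Q̂ = -1.8 + 1.8·2 = 1.8; r = 3.2 − 1.8 = 1.4
N=3: Q̂ = -1.8 + 1.8·3 = 3.6; r = 1.6 − 3.6 = -2
N=4: Q̂ = -1.8 + 1.8·4 = 5.4; r = 8.4 − 5.4 = 3
N=5: Q̂ = -1.8 + 1.8·5 = 7.2; r = 5 − 7.2 = -2.2
N=6: Q̂ = -1.8 + 1.8·6 = 9; r = 5.4 − 9 = -3.6
N=7: Q̂ = -1.8 + 1.8·7 = 10.8; r = 14.2 − 10.8 = 3.4

1.4, -2, 3, -2.2, -3.6, 3.4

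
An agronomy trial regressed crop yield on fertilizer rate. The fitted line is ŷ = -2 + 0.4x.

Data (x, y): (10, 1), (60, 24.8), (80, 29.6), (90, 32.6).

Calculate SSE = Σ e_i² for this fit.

x=10: ŷ = -2 + 0.4·10 = 2; e = 1 − 2 = -1
x=60: ŷ = -2 + 0.4·60 = 22; e = 24.8 − 22 = 2.8
x=80: ŷ = -2 + 0.4·80 = 30; e = 29.6 − 30 = -0.4
x=90: ŷ = -2 + 0.4·90 = 34; e = 32.6 − 34 = -1.4
SSE = 1 + 7.84 + 0.16 + 1.96 = 10.96

SSE = 10.96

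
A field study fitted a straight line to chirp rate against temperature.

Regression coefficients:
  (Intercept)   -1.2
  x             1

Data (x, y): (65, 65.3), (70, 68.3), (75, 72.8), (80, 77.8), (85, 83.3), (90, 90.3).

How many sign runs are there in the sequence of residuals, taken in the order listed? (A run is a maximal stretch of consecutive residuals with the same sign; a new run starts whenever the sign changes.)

3 runs

x=65: ŷ = -1.2 + 65 = 63.8; e = 65.3 − 63.8 = 1.5
x=70: ŷ = -1.2 + 70 = 68.8; e = 68.3 − 68.8 = -0.5
x=75: ŷ = -1.2 + 75 = 73.8; e = 72.8 − 73.8 = -1
x=80: ŷ = -1.2 + 80 = 78.8; e = 77.8 − 78.8 = -1
x=85: ŷ = -1.2 + 85 = 83.8; e = 83.3 − 83.8 = -0.5
x=90: ŷ = -1.2 + 90 = 88.8; e = 90.3 − 88.8 = 1.5
Signs: + − − − − +
Runs: +×1, −×4, +×1 → 3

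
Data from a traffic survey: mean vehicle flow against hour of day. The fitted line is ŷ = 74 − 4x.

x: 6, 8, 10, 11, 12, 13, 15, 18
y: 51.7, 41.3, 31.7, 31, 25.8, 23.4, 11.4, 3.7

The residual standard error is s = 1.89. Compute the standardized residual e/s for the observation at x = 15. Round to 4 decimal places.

ŷ = 74 − 4·15 = 14
e = 11.4 − 14 = -2.6
e/s = -2.6 / 1.89 = -1.3757

-1.3757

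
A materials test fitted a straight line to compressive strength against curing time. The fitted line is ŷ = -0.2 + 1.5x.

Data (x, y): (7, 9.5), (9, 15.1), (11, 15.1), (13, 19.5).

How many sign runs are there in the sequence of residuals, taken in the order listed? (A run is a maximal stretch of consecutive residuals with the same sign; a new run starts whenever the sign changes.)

x=7: ŷ = -0.2 + 1.5·7 = 10.3; e = 9.5 − 10.3 = -0.8
x=9: ŷ = -0.2 + 1.5·9 = 13.3; e = 15.1 − 13.3 = 1.8
x=11: ŷ = -0.2 + 1.5·11 = 16.3; e = 15.1 − 16.3 = -1.2
x=13: ŷ = -0.2 + 1.5·13 = 19.3; e = 19.5 − 19.3 = 0.2
Signs: − + − +
Runs: −×1, +×1, −×1, +×1 → 4

4 runs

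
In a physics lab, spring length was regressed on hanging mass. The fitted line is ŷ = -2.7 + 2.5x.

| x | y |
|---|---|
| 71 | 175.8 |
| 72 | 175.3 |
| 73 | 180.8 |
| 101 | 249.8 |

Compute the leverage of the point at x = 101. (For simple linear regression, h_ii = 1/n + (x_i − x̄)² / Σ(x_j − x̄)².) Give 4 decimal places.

h = 0.9976

x̄ = (71 + 72 + 73 + 101)/4 = 79.25
Σ(x − x̄)² = 68.0625 + 52.5625 + 39.0625 + 473.062 = 632.75
h = 1/4 + (21.75)²/632.75 = 0.25 + 0.747629 = 0.9976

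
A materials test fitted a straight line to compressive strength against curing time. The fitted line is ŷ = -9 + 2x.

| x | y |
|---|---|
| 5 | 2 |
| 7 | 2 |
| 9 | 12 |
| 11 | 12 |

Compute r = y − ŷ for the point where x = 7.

ŷ = -9 + 2·7 = 5
r = 2 − 5 = -3

r = -3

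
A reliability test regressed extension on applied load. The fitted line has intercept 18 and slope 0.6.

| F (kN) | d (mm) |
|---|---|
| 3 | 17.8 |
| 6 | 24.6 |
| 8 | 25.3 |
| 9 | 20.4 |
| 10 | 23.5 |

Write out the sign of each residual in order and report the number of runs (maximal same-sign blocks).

F=3: ŷ = 18 + 0.6·3 = 19.8; e = 17.8 − 19.8 = -2
F=6: ŷ = 18 + 0.6·6 = 21.6; e = 24.6 − 21.6 = 3
F=8: ŷ = 18 + 0.6·8 = 22.8; e = 25.3 − 22.8 = 2.5
F=9: ŷ = 18 + 0.6·9 = 23.4; e = 20.4 − 23.4 = -3
F=10: ŷ = 18 + 0.6·10 = 24; e = 23.5 − 24 = -0.5
Signs: − + + − −
Runs: −×1, +×2, −×2 → 3

3 runs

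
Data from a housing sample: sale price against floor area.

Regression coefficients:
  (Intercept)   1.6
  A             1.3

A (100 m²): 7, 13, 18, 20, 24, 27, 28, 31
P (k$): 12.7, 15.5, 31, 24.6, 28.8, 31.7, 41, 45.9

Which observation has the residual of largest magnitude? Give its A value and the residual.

A=7: P̂ = 1.6 + 1.3·7 = 10.7; r = 12.7 − 10.7 = 2
A=13: P̂ = 1.6 + 1.3·13 = 18.5; r = 15.5 − 18.5 = -3
A=18: P̂ = 1.6 + 1.3·18 = 25; r = 31 − 25 = 6
A=20: P̂ = 1.6 + 1.3·20 = 27.6; r = 24.6 − 27.6 = -3
A=24: P̂ = 1.6 + 1.3·24 = 32.8; r = 28.8 − 32.8 = -4
A=27: P̂ = 1.6 + 1.3·27 = 36.7; r = 31.7 − 36.7 = -5
A=28: P̂ = 1.6 + 1.3·28 = 38; r = 41 − 38 = 3
A=31: P̂ = 1.6 + 1.3·31 = 41.9; r = 45.9 − 41.9 = 4
Largest |r| is 6 at A = 18, residual 6.

A = 18, r = 6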